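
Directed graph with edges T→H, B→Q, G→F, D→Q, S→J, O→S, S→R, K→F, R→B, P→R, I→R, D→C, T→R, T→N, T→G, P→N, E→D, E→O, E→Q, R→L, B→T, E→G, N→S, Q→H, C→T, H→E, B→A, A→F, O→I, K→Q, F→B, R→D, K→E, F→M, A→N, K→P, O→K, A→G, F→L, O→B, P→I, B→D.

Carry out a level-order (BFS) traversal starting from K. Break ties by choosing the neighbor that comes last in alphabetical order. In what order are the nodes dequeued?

K Q P F E H R N I M L B O G D S T A C J

Visit K; enqueue Q, P, F, E → queue [Q, P, F, E]
Visit Q; enqueue H → queue [P, F, E, H]
Visit P; enqueue R, N, I → queue [F, E, H, R, N, I]
Visit F; enqueue M, L, B → queue [E, H, R, N, I, M, L, B]
Visit E; enqueue O, G, D → queue [H, R, N, I, M, L, B, O, G, D]
Visit H → queue [R, N, I, M, L, B, O, G, D]
Visit R → queue [N, I, M, L, B, O, G, D]
Visit N; enqueue S → queue [I, M, L, B, O, G, D, S]
Visit I → queue [M, L, B, O, G, D, S]
Visit M → queue [L, B, O, G, D, S]
Visit L → queue [B, O, G, D, S]
Visit B; enqueue T, A → queue [O, G, D, S, T, A]
Visit O → queue [G, D, S, T, A]
Visit G → queue [D, S, T, A]
Visit D; enqueue C → queue [S, T, A, C]
Visit S; enqueue J → queue [T, A, C, J]
Visit T → queue [A, C, J]
Visit A → queue [C, J]
Visit C → queue [J]
Visit J → queue []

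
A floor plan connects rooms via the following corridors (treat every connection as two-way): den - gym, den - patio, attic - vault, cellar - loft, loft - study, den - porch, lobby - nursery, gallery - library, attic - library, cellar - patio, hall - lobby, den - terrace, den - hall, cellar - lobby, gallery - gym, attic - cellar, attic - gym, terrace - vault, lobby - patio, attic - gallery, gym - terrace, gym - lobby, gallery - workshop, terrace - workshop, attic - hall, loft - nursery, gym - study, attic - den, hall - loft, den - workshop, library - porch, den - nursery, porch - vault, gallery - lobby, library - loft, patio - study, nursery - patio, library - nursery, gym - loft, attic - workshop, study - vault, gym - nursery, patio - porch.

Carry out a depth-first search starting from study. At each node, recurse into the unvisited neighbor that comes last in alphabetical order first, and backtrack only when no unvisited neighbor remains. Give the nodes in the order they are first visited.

Visit study
study → vault
vault → terrace
terrace → workshop
workshop → gallery
gallery → lobby
lobby → patio
patio → porch
porch → library
library → nursery
nursery → loft
loft → hall
hall → den
den → gym
gym → attic
attic → cellar

study, vault, terrace, workshop, gallery, lobby, patio, porch, library, nursery, loft, hall, den, gym, attic, cellar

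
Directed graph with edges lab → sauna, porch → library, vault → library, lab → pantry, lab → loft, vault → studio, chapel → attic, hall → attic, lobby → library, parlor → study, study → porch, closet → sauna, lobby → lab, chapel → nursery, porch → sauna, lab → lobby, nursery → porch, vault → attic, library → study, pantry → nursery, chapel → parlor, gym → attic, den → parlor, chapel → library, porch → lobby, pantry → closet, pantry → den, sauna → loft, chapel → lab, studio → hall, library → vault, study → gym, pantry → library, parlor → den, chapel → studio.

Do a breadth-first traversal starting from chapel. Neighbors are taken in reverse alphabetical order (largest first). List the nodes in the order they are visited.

Visit chapel; enqueue studio, parlor, nursery, library, lab, attic → queue [studio, parlor, nursery, library, lab, attic]
Visit studio; enqueue hall → queue [parlor, nursery, library, lab, attic, hall]
Visit parlor; enqueue study, den → queue [nursery, library, lab, attic, hall, study, den]
Visit nursery; enqueue porch → queue [library, lab, attic, hall, study, den, porch]
Visit library; enqueue vault → queue [lab, attic, hall, study, den, porch, vault]
Visit lab; enqueue sauna, pantry, loft, lobby → queue [attic, hall, study, den, porch, vault, sauna, pantry, loft, lobby]
Visit attic → queue [hall, study, den, porch, vault, sauna, pantry, loft, lobby]
Visit hall → queue [study, den, porch, vault, sauna, pantry, loft, lobby]
Visit study; enqueue gym → queue [den, porch, vault, sauna, pantry, loft, lobby, gym]
Visit den → queue [porch, vault, sauna, pantry, loft, lobby, gym]
Visit porch → queue [vault, sauna, pantry, loft, lobby, gym]
Visit vault → queue [sauna, pantry, loft, lobby, gym]
Visit sauna → queue [pantry, loft, lobby, gym]
Visit pantry; enqueue closet → queue [loft, lobby, gym, closet]
Visit loft → queue [lobby, gym, closet]
Visit lobby → queue [gym, closet]
Visit gym → queue [closet]
Visit closet → queue []

chapel, studio, parlor, nursery, library, lab, attic, hall, study, den, porch, vault, sauna, pantry, loft, lobby, gym, closet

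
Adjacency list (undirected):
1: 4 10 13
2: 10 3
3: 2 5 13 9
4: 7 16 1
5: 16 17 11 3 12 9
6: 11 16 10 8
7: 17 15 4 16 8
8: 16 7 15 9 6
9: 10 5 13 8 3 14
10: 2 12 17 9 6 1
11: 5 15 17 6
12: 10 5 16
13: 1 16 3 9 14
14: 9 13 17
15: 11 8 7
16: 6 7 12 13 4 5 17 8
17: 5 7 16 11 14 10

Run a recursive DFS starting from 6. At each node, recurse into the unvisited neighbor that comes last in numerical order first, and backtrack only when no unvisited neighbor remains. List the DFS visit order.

6, 16, 17, 14, 13, 9, 10, 12, 5, 11, 15, 8, 7, 4, 1, 3, 2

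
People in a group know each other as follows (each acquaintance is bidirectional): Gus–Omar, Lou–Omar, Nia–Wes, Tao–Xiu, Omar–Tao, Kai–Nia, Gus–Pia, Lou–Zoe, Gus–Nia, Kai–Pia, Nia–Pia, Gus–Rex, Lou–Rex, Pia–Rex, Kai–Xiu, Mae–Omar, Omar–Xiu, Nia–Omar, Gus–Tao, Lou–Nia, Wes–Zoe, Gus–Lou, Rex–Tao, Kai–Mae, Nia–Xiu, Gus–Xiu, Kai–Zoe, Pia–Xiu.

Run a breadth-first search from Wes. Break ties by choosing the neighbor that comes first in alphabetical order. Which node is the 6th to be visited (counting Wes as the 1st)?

Visit Wes; enqueue Nia, Zoe → queue [Nia, Zoe]
Visit Nia; enqueue Gus, Kai, Lou, Omar, Pia, Xiu → queue [Zoe, Gus, Kai, Lou, Omar, Pia, Xiu]
Visit Zoe → queue [Gus, Kai, Lou, Omar, Pia, Xiu]
Visit Gus; enqueue Rex, Tao → queue [Kai, Lou, Omar, Pia, Xiu, Rex, Tao]
Visit Kai; enqueue Mae → queue [Lou, Omar, Pia, Xiu, Rex, Tao, Mae]
Visit Lou → queue [Omar, Pia, Xiu, Rex, Tao, Mae]
Visit Omar → queue [Pia, Xiu, Rex, Tao, Mae]
Visit Pia → queue [Xiu, Rex, Tao, Mae]
Visit Xiu → queue [Rex, Tao, Mae]
Visit Rex → queue [Tao, Mae]
Visit Tao → queue [Mae]
Visit Mae → queue []

Visit order: Wes, Nia, Zoe, Gus, Kai, Lou, Omar, Pia, Xiu, Rex, Tao, Mae

Lou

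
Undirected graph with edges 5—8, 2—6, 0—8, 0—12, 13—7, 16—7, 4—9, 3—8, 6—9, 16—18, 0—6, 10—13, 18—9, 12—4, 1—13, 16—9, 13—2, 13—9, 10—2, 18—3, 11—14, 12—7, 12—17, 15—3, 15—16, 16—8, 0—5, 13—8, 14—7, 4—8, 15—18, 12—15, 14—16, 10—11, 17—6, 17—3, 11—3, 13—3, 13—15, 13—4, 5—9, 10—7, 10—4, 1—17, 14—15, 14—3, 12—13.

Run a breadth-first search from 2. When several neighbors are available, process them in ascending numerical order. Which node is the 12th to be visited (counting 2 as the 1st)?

Visit 2; enqueue 6, 10, 13 → queue [6, 10, 13]
Visit 6; enqueue 0, 9, 17 → queue [10, 13, 0, 9, 17]
Visit 10; enqueue 4, 7, 11 → queue [13, 0, 9, 17, 4, 7, 11]
Visit 13; enqueue 1, 3, 8, 12, 15 → queue [0, 9, 17, 4, 7, 11, 1, 3, 8, 12, 15]
Visit 0; enqueue 5 → queue [9, 17, 4, 7, 11, 1, 3, 8, 12, 15, 5]
Visit 9; enqueue 16, 18 → queue [17, 4, 7, 11, 1, 3, 8, 12, 15, 5, 16, 18]
Visit 17 → queue [4, 7, 11, 1, 3, 8, 12, 15, 5, 16, 18]
Visit 4 → queue [7, 11, 1, 3, 8, 12, 15, 5, 16, 18]
Visit 7; enqueue 14 → queue [11, 1, 3, 8, 12, 15, 5, 16, 18, 14]
Visit 11 → queue [1, 3, 8, 12, 15, 5, 16, 18, 14]
Visit 1 → queue [3, 8, 12, 15, 5, 16, 18, 14]
Visit 3 → queue [8, 12, 15, 5, 16, 18, 14]
Visit 8 → queue [12, 15, 5, 16, 18, 14]
Visit 12 → queue [15, 5, 16, 18, 14]
Visit 15 → queue [5, 16, 18, 14]
Visit 5 → queue [16, 18, 14]
Visit 16 → queue [18, 14]
Visit 18 → queue [14]
Visit 14 → queue []

Visit order: 2, 6, 10, 13, 0, 9, 17, 4, 7, 11, 1, 3, 8, 12, 15, 5, 16, 18, 14

3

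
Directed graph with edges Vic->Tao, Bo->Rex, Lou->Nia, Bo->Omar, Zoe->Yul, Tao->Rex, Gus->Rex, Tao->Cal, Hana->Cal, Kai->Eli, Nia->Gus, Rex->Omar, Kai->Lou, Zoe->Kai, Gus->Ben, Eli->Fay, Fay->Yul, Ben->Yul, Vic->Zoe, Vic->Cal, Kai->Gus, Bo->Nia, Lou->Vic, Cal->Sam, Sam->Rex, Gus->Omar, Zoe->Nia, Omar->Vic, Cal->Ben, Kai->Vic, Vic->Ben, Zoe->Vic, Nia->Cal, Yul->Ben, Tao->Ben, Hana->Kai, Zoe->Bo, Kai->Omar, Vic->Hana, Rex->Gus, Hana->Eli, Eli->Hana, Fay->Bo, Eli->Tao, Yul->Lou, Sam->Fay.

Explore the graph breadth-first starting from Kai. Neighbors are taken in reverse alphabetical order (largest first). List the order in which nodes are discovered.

Kai → Vic → Omar → Lou → Gus → Eli → Zoe → Tao → Hana → Cal → Ben → Nia → Rex → Fay → Yul → Bo → Sam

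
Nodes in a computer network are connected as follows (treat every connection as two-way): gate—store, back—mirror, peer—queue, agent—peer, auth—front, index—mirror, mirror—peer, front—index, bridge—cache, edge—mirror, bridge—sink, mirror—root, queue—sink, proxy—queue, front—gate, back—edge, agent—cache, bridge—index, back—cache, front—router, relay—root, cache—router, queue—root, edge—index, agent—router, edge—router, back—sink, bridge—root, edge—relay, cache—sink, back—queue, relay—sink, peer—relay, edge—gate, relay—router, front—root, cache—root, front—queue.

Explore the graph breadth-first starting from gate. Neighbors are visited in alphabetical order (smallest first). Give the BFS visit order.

gate, edge, front, store, back, index, mirror, relay, router, auth, queue, root, cache, sink, bridge, peer, agent, proxy

Visit gate; enqueue edge, front, store → queue [edge, front, store]
Visit edge; enqueue back, index, mirror, relay, router → queue [front, store, back, index, mirror, relay, router]
Visit front; enqueue auth, queue, root → queue [store, back, index, mirror, relay, router, auth, queue, root]
Visit store → queue [back, index, mirror, relay, router, auth, queue, root]
Visit back; enqueue cache, sink → queue [index, mirror, relay, router, auth, queue, root, cache, sink]
Visit index; enqueue bridge → queue [mirror, relay, router, auth, queue, root, cache, sink, bridge]
Visit mirror; enqueue peer → queue [relay, router, auth, queue, root, cache, sink, bridge, peer]
Visit relay → queue [router, auth, queue, root, cache, sink, bridge, peer]
Visit router; enqueue agent → queue [auth, queue, root, cache, sink, bridge, peer, agent]
Visit auth → queue [queue, root, cache, sink, bridge, peer, agent]
Visit queue; enqueue proxy → queue [root, cache, sink, bridge, peer, agent, proxy]
Visit root → queue [cache, sink, bridge, peer, agent, proxy]
Visit cache → queue [sink, bridge, peer, agent, proxy]
Visit sink → queue [bridge, peer, agent, proxy]
Visit bridge → queue [peer, agent, proxy]
Visit peer → queue [agent, proxy]
Visit agent → queue [proxy]
Visit proxy → queue []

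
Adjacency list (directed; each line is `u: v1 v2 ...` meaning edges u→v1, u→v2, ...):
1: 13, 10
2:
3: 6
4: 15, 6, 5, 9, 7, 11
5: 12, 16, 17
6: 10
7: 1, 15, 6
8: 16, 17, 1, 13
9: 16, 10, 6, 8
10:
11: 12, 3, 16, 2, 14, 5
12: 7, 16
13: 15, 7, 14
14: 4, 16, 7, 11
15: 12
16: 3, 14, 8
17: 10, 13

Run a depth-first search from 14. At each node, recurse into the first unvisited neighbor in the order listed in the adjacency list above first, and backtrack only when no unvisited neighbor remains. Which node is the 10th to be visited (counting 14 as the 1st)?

16

Visit 14
14 → 4
4 → 15
15 → 12
12 → 7
7 → 1
1 → 13
1 → 10
7 → 6
12 → 16
16 → 3
16 → 8
8 → 17
4 → 5
4 → 9
4 → 11
11 → 2

Visit order: 14, 4, 15, 12, 7, 1, 13, 10, 6, 16, 3, 8, 17, 5, 9, 11, 2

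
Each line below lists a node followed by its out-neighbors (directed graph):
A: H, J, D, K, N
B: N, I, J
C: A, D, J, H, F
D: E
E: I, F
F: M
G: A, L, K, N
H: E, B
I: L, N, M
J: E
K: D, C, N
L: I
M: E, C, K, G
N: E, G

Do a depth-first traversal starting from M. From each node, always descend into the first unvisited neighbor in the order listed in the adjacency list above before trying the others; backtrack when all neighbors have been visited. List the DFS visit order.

Visit M
M → E
E → I
I → L
I → N
N → G
G → A
A → H
H → B
B → J
A → D
A → K
K → C
C → F

M -> E -> I -> L -> N -> G -> A -> H -> B -> J -> D -> K -> C -> F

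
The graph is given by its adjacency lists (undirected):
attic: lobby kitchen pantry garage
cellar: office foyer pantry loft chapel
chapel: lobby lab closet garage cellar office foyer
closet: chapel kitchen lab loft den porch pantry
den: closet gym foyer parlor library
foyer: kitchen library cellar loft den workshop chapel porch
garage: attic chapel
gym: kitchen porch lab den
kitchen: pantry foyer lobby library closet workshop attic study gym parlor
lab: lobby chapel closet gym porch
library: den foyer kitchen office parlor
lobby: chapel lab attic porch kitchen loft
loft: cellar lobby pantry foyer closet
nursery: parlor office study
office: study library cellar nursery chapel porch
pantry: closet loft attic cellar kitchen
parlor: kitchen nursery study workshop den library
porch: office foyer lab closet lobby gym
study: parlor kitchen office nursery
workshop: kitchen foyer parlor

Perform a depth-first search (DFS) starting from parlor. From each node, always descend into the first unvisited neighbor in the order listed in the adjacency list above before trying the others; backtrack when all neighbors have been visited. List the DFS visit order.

parlor -> kitchen -> pantry -> closet -> chapel -> lobby -> lab -> gym -> porch -> office -> study -> nursery -> library -> den -> foyer -> cellar -> loft -> workshop -> attic -> garage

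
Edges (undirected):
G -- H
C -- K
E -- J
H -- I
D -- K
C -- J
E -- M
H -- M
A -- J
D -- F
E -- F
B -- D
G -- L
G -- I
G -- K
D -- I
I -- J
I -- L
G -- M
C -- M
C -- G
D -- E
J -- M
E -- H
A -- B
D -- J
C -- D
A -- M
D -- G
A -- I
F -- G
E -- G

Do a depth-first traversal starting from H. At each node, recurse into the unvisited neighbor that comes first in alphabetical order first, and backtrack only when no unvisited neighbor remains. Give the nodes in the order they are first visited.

H, E, D, B, A, I, G, C, J, M, K, F, L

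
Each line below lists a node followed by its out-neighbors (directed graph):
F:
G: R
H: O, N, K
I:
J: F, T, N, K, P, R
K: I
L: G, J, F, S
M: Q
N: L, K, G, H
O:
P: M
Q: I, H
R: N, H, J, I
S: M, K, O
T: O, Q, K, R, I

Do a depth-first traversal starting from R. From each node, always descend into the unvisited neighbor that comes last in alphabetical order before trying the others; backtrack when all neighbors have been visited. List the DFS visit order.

Visit R
R → N
N → L
L → S
S → O
S → M
M → Q
Q → I
Q → H
H → K
L → J
J → T
J → P
J → F
L → G

R -> N -> L -> S -> O -> M -> Q -> I -> H -> K -> J -> T -> P -> F -> G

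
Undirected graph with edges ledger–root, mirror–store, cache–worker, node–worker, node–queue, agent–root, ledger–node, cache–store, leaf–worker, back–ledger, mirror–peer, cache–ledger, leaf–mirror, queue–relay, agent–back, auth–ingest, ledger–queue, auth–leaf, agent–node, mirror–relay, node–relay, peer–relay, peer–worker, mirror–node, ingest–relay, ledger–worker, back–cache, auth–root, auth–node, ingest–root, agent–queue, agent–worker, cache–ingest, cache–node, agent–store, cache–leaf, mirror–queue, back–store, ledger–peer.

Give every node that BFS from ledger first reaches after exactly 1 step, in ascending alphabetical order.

Level 0: ledger
Level 1: back, cache, node, peer, queue, root, worker
Level 2: agent, auth, ingest, leaf, mirror, relay, store

back, cache, node, peer, queue, root, worker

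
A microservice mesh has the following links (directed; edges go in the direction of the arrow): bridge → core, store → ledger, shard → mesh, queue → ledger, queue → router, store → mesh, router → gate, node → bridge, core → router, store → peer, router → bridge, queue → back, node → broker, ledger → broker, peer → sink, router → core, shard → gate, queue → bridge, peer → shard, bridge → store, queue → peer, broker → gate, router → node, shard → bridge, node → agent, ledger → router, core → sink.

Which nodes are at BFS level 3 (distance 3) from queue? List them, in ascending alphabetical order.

agent, mesh

Level 0: queue
Level 1: back, bridge, ledger, peer, router
Level 2: broker, core, gate, node, shard, sink, store
Level 3: agent, mesh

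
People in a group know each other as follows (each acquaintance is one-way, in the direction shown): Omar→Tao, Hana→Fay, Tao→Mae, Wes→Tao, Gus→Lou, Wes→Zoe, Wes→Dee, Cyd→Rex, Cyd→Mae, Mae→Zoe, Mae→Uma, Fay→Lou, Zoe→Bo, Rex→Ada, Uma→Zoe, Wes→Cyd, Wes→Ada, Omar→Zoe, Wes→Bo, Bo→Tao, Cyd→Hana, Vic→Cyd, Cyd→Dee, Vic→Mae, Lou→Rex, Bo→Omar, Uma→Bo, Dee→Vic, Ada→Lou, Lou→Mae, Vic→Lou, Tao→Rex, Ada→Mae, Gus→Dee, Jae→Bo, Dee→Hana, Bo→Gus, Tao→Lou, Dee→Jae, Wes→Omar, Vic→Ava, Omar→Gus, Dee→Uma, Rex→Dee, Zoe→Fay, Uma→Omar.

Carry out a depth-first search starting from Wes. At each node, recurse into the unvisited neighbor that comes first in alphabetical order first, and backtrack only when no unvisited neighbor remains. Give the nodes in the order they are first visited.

Visit Wes
Wes → Ada
Ada → Lou
Lou → Mae
Mae → Uma
Uma → Bo
Bo → Gus
Gus → Dee
Dee → Hana
Hana → Fay
Dee → Jae
Dee → Vic
Vic → Ava
Vic → Cyd
Cyd → Rex
Bo → Omar
Omar → Tao
Omar → Zoe

Wes, Ada, Lou, Mae, Uma, Bo, Gus, Dee, Hana, Fay, Jae, Vic, Ava, Cyd, Rex, Omar, Tao, Zoe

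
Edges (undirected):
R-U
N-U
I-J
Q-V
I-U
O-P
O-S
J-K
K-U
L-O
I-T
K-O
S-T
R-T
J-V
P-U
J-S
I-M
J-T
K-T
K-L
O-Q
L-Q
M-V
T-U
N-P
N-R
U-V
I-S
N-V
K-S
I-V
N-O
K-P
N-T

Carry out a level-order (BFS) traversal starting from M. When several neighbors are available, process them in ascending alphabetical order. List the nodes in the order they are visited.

Visit M; enqueue I, V → queue [I, V]
Visit I; enqueue J, S, T, U → queue [V, J, S, T, U]
Visit V; enqueue N, Q → queue [J, S, T, U, N, Q]
Visit J; enqueue K → queue [S, T, U, N, Q, K]
Visit S; enqueue O → queue [T, U, N, Q, K, O]
Visit T; enqueue R → queue [U, N, Q, K, O, R]
Visit U; enqueue P → queue [N, Q, K, O, R, P]
Visit N → queue [Q, K, O, R, P]
Visit Q; enqueue L → queue [K, O, R, P, L]
Visit K → queue [O, R, P, L]
Visit O → queue [R, P, L]
Visit R → queue [P, L]
Visit P → queue [L]
Visit L → queue []

M → I → V → J → S → T → U → N → Q → K → O → R → P → L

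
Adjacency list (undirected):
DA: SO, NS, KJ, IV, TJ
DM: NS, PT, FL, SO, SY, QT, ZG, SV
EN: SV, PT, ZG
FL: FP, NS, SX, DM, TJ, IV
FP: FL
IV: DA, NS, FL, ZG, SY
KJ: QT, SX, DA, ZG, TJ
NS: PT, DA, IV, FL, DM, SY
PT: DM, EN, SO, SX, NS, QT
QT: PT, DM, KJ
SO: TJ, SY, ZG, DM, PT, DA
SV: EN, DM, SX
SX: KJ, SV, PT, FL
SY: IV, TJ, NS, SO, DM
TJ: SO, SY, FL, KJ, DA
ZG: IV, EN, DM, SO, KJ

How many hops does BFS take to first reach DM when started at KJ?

Level 0: KJ
Level 1: DA, QT, SX, TJ, ZG
Level 2: DM, EN, FL, IV, NS, PT, SO, SV, SY
Level 3: FP
DM first appears at level 2.

2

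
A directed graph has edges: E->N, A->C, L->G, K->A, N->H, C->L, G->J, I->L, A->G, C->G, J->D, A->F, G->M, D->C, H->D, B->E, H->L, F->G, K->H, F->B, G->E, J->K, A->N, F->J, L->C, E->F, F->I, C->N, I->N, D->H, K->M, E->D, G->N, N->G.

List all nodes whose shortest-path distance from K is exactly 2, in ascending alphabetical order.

C, D, F, G, L, N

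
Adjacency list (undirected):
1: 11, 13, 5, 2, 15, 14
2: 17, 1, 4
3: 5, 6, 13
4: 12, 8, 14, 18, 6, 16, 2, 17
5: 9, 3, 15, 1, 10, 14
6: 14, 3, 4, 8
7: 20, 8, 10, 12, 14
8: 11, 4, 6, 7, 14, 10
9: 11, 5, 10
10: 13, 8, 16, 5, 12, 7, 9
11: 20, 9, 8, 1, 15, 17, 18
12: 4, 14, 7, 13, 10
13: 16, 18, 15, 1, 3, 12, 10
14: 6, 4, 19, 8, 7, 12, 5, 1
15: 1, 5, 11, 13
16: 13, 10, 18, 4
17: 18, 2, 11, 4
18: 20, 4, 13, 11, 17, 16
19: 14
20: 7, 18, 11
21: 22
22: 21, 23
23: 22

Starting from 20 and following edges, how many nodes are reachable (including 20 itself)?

BFS from 20 visits: 20, 18, 11, 7, 17, 16, 13, 4, 15, 9, 8, 1, 14, 12, 10, 2, 3, 6, 5, 19
Reachable nodes: 20 of 23 total.

20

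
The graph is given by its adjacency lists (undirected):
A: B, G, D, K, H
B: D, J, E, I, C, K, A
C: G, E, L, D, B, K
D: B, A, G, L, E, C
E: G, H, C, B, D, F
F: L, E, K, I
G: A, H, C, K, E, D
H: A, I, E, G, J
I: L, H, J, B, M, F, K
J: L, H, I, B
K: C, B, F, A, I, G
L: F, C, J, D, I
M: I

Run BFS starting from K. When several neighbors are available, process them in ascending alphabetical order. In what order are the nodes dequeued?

Visit K; enqueue A, B, C, F, G, I → queue [A, B, C, F, G, I]
Visit A; enqueue D, H → queue [B, C, F, G, I, D, H]
Visit B; enqueue E, J → queue [C, F, G, I, D, H, E, J]
Visit C; enqueue L → queue [F, G, I, D, H, E, J, L]
Visit F → queue [G, I, D, H, E, J, L]
Visit G → queue [I, D, H, E, J, L]
Visit I; enqueue M → queue [D, H, E, J, L, M]
Visit D → queue [H, E, J, L, M]
Visit H → queue [E, J, L, M]
Visit E → queue [J, L, M]
Visit J → queue [L, M]
Visit L → queue [M]
Visit M → queue []

K -> A -> B -> C -> F -> G -> I -> D -> H -> E -> J -> L -> M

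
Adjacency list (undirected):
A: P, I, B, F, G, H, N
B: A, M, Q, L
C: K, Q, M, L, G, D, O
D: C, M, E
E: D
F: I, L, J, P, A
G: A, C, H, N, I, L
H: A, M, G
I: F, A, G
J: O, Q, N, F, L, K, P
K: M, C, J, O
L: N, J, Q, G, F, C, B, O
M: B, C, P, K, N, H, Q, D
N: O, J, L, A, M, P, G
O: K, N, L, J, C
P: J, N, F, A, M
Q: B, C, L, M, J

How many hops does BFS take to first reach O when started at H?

3

Level 0: H
Level 1: A, G, M
Level 2: B, C, D, F, I, K, L, N, P, Q
Level 3: E, J, O
O first appears at level 3.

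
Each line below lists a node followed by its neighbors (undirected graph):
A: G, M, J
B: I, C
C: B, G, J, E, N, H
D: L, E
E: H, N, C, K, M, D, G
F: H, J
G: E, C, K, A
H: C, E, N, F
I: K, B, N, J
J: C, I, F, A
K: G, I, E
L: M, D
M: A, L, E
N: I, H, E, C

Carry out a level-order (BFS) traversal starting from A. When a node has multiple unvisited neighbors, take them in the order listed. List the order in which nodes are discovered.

A, G, M, J, E, C, K, L, I, F, H, N, D, B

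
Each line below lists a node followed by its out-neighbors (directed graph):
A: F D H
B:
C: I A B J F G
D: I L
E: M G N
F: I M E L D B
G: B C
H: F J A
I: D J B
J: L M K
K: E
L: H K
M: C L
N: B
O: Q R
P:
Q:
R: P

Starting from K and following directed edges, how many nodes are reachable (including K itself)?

BFS from K visits: K, E, N, M, G, B, L, C, H, J, I, F, A, D
Reachable nodes: 14 of 18 total.

14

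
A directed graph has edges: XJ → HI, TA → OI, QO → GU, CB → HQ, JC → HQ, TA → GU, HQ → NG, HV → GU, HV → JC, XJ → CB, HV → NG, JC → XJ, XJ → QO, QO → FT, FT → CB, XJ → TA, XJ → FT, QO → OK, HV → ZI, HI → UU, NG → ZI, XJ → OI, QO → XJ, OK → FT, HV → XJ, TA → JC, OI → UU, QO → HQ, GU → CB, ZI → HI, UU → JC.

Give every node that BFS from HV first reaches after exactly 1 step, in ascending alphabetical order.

GU, JC, NG, XJ, ZI

Level 0: HV
Level 1: GU, JC, NG, XJ, ZI
Level 2: CB, FT, HI, HQ, OI, QO, TA
Level 3: OK, UU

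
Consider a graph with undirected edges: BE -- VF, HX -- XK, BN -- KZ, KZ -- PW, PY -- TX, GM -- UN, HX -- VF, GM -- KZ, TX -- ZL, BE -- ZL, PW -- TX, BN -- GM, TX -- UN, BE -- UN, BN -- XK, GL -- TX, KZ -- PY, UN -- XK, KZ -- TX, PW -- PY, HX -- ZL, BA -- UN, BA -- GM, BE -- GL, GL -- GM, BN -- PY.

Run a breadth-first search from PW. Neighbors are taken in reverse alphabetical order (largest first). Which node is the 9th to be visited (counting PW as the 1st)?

GM

Visit PW; enqueue TX, PY, KZ → queue [TX, PY, KZ]
Visit TX; enqueue ZL, UN, GL → queue [PY, KZ, ZL, UN, GL]
Visit PY; enqueue BN → queue [KZ, ZL, UN, GL, BN]
Visit KZ; enqueue GM → queue [ZL, UN, GL, BN, GM]
Visit ZL; enqueue HX, BE → queue [UN, GL, BN, GM, HX, BE]
Visit UN; enqueue XK, BA → queue [GL, BN, GM, HX, BE, XK, BA]
Visit GL → queue [BN, GM, HX, BE, XK, BA]
Visit BN → queue [GM, HX, BE, XK, BA]
Visit GM → queue [HX, BE, XK, BA]
Visit HX; enqueue VF → queue [BE, XK, BA, VF]
Visit BE → queue [XK, BA, VF]
Visit XK → queue [BA, VF]
Visit BA → queue [VF]
Visit VF → queue []

Visit order: PW, TX, PY, KZ, ZL, UN, GL, BN, GM, HX, BE, XK, BA, VF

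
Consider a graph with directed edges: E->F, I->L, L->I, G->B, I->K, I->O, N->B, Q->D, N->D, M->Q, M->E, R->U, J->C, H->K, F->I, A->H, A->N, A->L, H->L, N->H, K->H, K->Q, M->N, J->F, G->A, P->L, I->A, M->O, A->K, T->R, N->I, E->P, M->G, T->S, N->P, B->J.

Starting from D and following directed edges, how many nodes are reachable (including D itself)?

BFS from D visits: D
Reachable nodes: 1 of 21 total.

1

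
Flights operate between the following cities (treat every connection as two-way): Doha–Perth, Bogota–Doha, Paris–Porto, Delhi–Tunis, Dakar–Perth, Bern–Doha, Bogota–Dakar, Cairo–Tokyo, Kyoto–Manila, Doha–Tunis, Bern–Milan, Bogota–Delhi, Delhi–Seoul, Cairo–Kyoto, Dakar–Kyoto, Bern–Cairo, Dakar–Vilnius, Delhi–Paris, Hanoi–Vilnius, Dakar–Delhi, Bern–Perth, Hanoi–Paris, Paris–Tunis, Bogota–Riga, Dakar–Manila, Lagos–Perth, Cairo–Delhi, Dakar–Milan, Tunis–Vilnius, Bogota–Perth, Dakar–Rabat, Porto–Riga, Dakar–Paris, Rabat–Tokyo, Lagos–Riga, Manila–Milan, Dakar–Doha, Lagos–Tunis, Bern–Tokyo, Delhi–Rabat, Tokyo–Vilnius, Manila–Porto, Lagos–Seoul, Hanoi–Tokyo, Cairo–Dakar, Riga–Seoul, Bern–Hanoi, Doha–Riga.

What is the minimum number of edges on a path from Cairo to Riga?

3

Level 0: Cairo
Level 1: Bern, Dakar, Delhi, Kyoto, Tokyo
Level 2: Bogota, Doha, Hanoi, Manila, Milan, Paris, Perth, Rabat, Seoul, Tunis, Vilnius
Level 3: Lagos, Porto, Riga
Riga first appears at level 3.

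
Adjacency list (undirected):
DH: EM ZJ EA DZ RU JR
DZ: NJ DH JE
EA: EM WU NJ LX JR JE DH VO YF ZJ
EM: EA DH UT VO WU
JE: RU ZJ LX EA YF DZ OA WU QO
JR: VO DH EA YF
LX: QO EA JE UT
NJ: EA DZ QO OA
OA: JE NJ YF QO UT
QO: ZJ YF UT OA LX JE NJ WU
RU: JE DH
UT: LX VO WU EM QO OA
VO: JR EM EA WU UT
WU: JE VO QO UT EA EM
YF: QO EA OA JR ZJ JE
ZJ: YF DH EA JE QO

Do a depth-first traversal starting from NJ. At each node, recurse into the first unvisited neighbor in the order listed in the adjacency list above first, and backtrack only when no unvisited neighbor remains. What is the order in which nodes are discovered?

NJ, EA, EM, DH, ZJ, YF, QO, UT, LX, JE, RU, DZ, OA, WU, VO, JR

Visit NJ
NJ → EA
EA → EM
EM → DH
DH → ZJ
ZJ → YF
YF → QO
QO → UT
UT → LX
LX → JE
JE → RU
JE → DZ
JE → OA
JE → WU
WU → VO
VO → JR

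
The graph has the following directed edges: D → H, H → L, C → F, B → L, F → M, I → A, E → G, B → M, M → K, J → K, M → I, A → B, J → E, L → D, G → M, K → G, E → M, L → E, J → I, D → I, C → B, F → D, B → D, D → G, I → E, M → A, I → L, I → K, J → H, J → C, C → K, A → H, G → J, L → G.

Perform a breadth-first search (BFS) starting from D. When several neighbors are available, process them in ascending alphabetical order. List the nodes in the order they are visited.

Visit D; enqueue G, H, I → queue [G, H, I]
Visit G; enqueue J, M → queue [H, I, J, M]
Visit H; enqueue L → queue [I, J, M, L]
Visit I; enqueue A, E, K → queue [J, M, L, A, E, K]
Visit J; enqueue C → queue [M, L, A, E, K, C]
Visit M → queue [L, A, E, K, C]
Visit L → queue [A, E, K, C]
Visit A; enqueue B → queue [E, K, C, B]
Visit E → queue [K, C, B]
Visit K → queue [C, B]
Visit C; enqueue F → queue [B, F]
Visit B → queue [F]
Visit F → queue []

D, G, H, I, J, M, L, A, E, K, C, B, F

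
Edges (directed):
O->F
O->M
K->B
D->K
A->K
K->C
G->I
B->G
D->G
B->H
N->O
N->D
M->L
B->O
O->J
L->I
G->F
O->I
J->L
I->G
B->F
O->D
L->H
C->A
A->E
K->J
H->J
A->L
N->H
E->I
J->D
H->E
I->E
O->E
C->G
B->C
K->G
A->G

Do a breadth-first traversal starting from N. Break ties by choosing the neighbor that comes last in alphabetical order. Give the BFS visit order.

Visit N; enqueue O, H, D → queue [O, H, D]
Visit O; enqueue M, J, I, F, E → queue [H, D, M, J, I, F, E]
Visit H → queue [D, M, J, I, F, E]
Visit D; enqueue K, G → queue [M, J, I, F, E, K, G]
Visit M; enqueue L → queue [J, I, F, E, K, G, L]
Visit J → queue [I, F, E, K, G, L]
Visit I → queue [F, E, K, G, L]
Visit F → queue [E, K, G, L]
Visit E → queue [K, G, L]
Visit K; enqueue C, B → queue [G, L, C, B]
Visit G → queue [L, C, B]
Visit L → queue [C, B]
Visit C; enqueue A → queue [B, A]
Visit B → queue [A]
Visit A → queue []

N, O, H, D, M, J, I, F, E, K, G, L, C, B, A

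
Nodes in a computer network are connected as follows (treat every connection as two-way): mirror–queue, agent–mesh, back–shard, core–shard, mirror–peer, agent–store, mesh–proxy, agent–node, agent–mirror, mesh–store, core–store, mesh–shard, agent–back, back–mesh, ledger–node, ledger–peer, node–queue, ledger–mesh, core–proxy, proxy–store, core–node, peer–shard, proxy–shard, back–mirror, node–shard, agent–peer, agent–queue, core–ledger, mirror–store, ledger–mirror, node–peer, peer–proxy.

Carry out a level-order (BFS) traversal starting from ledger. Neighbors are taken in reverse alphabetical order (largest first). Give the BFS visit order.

Visit ledger; enqueue peer, node, mirror, mesh, core → queue [peer, node, mirror, mesh, core]
Visit peer; enqueue shard, proxy, agent → queue [node, mirror, mesh, core, shard, proxy, agent]
Visit node; enqueue queue → queue [mirror, mesh, core, shard, proxy, agent, queue]
Visit mirror; enqueue store, back → queue [mesh, core, shard, proxy, agent, queue, store, back]
Visit mesh → queue [core, shard, proxy, agent, queue, store, back]
Visit core → queue [shard, proxy, agent, queue, store, back]
Visit shard → queue [proxy, agent, queue, store, back]
Visit proxy → queue [agent, queue, store, back]
Visit agent → queue [queue, store, back]
Visit queue → queue [store, back]
Visit store → queue [back]
Visit back → queue []

ledger, peer, node, mirror, mesh, core, shard, proxy, agent, queue, store, back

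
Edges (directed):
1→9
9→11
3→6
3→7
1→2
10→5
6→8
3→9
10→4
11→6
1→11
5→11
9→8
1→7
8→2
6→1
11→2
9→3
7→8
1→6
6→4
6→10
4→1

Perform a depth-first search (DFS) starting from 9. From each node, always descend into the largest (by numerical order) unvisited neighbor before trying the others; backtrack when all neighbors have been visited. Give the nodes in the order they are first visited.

Visit 9
9 → 11
11 → 6
6 → 10
10 → 5
10 → 4
4 → 1
1 → 7
7 → 8
8 → 2
9 → 3

9, 11, 6, 10, 5, 4, 1, 7, 8, 2, 3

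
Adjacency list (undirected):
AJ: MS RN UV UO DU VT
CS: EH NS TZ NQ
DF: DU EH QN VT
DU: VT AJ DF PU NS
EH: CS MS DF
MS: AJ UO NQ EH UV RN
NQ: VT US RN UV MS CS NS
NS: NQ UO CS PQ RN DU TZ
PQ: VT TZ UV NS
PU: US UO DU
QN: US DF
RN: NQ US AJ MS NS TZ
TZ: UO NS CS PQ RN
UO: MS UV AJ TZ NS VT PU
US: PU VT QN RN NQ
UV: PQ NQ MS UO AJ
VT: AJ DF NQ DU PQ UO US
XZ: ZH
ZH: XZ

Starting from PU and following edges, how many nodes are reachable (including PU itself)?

BFS from PU visits: PU, US, UO, DU, VT, QN, RN, NQ, MS, UV, AJ, TZ, NS, DF, PQ, CS, EH
Reachable nodes: 17 of 19 total.

17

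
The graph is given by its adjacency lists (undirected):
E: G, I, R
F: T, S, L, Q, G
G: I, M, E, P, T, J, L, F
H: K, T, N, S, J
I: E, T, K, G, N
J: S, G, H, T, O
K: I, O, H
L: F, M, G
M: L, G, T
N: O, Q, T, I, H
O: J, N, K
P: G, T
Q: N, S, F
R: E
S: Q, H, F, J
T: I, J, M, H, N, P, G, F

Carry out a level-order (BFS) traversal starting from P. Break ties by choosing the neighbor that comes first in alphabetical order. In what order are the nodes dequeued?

P, G, T, E, F, I, J, L, M, H, N, R, Q, S, K, O

Visit P; enqueue G, T → queue [G, T]
Visit G; enqueue E, F, I, J, L, M → queue [T, E, F, I, J, L, M]
Visit T; enqueue H, N → queue [E, F, I, J, L, M, H, N]
Visit E; enqueue R → queue [F, I, J, L, M, H, N, R]
Visit F; enqueue Q, S → queue [I, J, L, M, H, N, R, Q, S]
Visit I; enqueue K → queue [J, L, M, H, N, R, Q, S, K]
Visit J; enqueue O → queue [L, M, H, N, R, Q, S, K, O]
Visit L → queue [M, H, N, R, Q, S, K, O]
Visit M → queue [H, N, R, Q, S, K, O]
Visit H → queue [N, R, Q, S, K, O]
Visit N → queue [R, Q, S, K, O]
Visit R → queue [Q, S, K, O]
Visit Q → queue [S, K, O]
Visit S → queue [K, O]
Visit K → queue [O]
Visit O → queue []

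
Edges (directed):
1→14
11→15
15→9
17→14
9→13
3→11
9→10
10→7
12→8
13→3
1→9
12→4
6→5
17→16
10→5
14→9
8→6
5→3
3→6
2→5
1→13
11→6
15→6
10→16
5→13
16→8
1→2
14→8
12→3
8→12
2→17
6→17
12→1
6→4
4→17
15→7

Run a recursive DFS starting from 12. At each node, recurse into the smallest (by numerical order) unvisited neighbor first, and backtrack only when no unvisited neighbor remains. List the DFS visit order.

Visit 12
12 → 1
1 → 2
2 → 5
5 → 3
3 → 6
6 → 4
4 → 17
17 → 14
14 → 8
14 → 9
9 → 10
10 → 7
10 → 16
9 → 13
3 → 11
11 → 15

12, 1, 2, 5, 3, 6, 4, 17, 14, 8, 9, 10, 7, 16, 13, 11, 15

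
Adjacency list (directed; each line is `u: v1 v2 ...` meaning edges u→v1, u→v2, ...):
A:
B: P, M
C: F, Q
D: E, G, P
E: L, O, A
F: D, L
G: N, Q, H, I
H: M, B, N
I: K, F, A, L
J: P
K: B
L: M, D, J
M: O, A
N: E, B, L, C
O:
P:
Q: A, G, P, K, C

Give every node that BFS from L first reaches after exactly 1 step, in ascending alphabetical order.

D, J, M

Level 0: L
Level 1: D, J, M
Level 2: A, E, G, O, P
Level 3: H, I, N, Q
Level 4: B, C, F, K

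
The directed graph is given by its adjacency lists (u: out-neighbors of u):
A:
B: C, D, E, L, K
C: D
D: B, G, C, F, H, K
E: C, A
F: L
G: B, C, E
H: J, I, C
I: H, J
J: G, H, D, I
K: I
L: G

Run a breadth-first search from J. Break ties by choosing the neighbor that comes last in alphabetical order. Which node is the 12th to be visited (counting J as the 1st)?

Visit J; enqueue I, H, G, D → queue [I, H, G, D]
Visit I → queue [H, G, D]
Visit H; enqueue C → queue [G, D, C]
Visit G; enqueue E, B → queue [D, C, E, B]
Visit D; enqueue K, F → queue [C, E, B, K, F]
Visit C → queue [E, B, K, F]
Visit E; enqueue A → queue [B, K, F, A]
Visit B; enqueue L → queue [K, F, A, L]
Visit K → queue [F, A, L]
Visit F → queue [A, L]
Visit A → queue [L]
Visit L → queue []

Visit order: J, I, H, G, D, C, E, B, K, F, A, L

L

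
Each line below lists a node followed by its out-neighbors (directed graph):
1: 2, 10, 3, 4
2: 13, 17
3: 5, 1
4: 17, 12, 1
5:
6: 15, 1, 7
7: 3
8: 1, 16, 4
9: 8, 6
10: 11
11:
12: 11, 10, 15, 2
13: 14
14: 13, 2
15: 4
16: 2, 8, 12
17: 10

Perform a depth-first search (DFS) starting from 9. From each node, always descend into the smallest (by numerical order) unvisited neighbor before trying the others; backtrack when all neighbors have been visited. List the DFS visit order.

Visit 9
9 → 6
6 → 1
1 → 2
2 → 13
13 → 14
2 → 17
17 → 10
10 → 11
1 → 3
3 → 5
1 → 4
4 → 12
12 → 15
6 → 7
9 → 8
8 → 16

9, 6, 1, 2, 13, 14, 17, 10, 11, 3, 5, 4, 12, 15, 7, 8, 16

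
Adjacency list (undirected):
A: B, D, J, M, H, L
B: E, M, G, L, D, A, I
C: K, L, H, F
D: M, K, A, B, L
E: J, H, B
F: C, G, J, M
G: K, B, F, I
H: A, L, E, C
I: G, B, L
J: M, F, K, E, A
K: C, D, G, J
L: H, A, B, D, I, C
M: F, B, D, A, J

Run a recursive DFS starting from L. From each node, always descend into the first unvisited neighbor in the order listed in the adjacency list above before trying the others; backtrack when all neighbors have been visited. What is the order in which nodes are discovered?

Visit L
L → H
H → A
A → B
B → E
E → J
J → M
M → F
F → C
C → K
K → D
K → G
G → I

L H A B E J M F C K D G I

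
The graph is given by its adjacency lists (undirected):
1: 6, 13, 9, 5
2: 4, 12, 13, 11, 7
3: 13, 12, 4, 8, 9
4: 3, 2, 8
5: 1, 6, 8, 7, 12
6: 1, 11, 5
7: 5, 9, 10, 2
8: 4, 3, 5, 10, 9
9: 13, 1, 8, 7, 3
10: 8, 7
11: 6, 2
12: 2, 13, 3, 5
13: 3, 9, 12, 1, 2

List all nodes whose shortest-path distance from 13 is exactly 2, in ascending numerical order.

4, 5, 6, 7, 8, 11

Level 0: 13
Level 1: 1, 2, 3, 9, 12
Level 2: 4, 5, 6, 7, 8, 11
Level 3: 10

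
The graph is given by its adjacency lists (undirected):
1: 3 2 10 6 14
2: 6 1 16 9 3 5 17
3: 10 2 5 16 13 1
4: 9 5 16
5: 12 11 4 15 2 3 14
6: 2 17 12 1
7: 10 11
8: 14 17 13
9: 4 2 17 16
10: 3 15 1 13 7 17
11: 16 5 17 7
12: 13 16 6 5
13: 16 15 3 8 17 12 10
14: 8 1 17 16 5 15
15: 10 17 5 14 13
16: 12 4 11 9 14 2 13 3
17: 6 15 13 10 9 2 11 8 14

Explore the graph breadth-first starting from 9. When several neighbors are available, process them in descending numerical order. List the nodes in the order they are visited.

9, 17, 16, 4, 2, 15, 14, 13, 11, 10, 8, 6, 12, 3, 5, 1, 7

Visit 9; enqueue 17, 16, 4, 2 → queue [17, 16, 4, 2]
Visit 17; enqueue 15, 14, 13, 11, 10, 8, 6 → queue [16, 4, 2, 15, 14, 13, 11, 10, 8, 6]
Visit 16; enqueue 12, 3 → queue [4, 2, 15, 14, 13, 11, 10, 8, 6, 12, 3]
Visit 4; enqueue 5 → queue [2, 15, 14, 13, 11, 10, 8, 6, 12, 3, 5]
Visit 2; enqueue 1 → queue [15, 14, 13, 11, 10, 8, 6, 12, 3, 5, 1]
Visit 15 → queue [14, 13, 11, 10, 8, 6, 12, 3, 5, 1]
Visit 14 → queue [13, 11, 10, 8, 6, 12, 3, 5, 1]
Visit 13 → queue [11, 10, 8, 6, 12, 3, 5, 1]
Visit 11; enqueue 7 → queue [10, 8, 6, 12, 3, 5, 1, 7]
Visit 10 → queue [8, 6, 12, 3, 5, 1, 7]
Visit 8 → queue [6, 12, 3, 5, 1, 7]
Visit 6 → queue [12, 3, 5, 1, 7]
Visit 12 → queue [3, 5, 1, 7]
Visit 3 → queue [5, 1, 7]
Visit 5 → queue [1, 7]
Visit 1 → queue [7]
Visit 7 → queue []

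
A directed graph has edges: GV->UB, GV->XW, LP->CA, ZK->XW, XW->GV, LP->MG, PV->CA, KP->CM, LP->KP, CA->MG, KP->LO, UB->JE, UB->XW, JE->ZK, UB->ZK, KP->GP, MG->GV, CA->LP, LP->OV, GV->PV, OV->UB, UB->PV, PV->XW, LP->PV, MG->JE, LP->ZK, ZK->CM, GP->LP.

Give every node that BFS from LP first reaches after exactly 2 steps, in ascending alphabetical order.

CM, GP, GV, JE, LO, UB, XW

Level 0: LP
Level 1: CA, KP, MG, OV, PV, ZK
Level 2: CM, GP, GV, JE, LO, UB, XW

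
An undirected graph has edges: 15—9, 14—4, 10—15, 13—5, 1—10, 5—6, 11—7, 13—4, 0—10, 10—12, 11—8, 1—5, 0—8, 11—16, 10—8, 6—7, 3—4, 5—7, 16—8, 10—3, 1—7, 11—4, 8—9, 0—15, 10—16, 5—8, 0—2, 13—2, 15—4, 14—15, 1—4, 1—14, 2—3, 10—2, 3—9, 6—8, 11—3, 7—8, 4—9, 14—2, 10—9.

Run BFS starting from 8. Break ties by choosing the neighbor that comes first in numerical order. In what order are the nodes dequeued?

8 → 0 → 5 → 6 → 7 → 9 → 10 → 11 → 16 → 2 → 15 → 1 → 13 → 3 → 4 → 12 → 14

Visit 8; enqueue 0, 5, 6, 7, 9, 10, 11, 16 → queue [0, 5, 6, 7, 9, 10, 11, 16]
Visit 0; enqueue 2, 15 → queue [5, 6, 7, 9, 10, 11, 16, 2, 15]
Visit 5; enqueue 1, 13 → queue [6, 7, 9, 10, 11, 16, 2, 15, 1, 13]
Visit 6 → queue [7, 9, 10, 11, 16, 2, 15, 1, 13]
Visit 7 → queue [9, 10, 11, 16, 2, 15, 1, 13]
Visit 9; enqueue 3, 4 → queue [10, 11, 16, 2, 15, 1, 13, 3, 4]
Visit 10; enqueue 12 → queue [11, 16, 2, 15, 1, 13, 3, 4, 12]
Visit 11 → queue [16, 2, 15, 1, 13, 3, 4, 12]
Visit 16 → queue [2, 15, 1, 13, 3, 4, 12]
Visit 2; enqueue 14 → queue [15, 1, 13, 3, 4, 12, 14]
Visit 15 → queue [1, 13, 3, 4, 12, 14]
Visit 1 → queue [13, 3, 4, 12, 14]
Visit 13 → queue [3, 4, 12, 14]
Visit 3 → queue [4, 12, 14]
Visit 4 → queue [12, 14]
Visit 12 → queue [14]
Visit 14 → queue []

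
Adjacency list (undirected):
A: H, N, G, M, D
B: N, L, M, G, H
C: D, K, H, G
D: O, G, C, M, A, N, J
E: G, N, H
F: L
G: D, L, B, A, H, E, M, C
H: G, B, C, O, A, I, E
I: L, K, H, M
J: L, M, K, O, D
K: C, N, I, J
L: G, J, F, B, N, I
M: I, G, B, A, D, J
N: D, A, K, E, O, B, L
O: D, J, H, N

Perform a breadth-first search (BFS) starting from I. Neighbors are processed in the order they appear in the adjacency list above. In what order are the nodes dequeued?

I, L, K, H, M, G, J, F, B, N, C, O, A, E, D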